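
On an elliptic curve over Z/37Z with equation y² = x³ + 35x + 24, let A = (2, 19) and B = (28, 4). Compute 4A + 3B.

(18, 23)

First 4A:
Double-and-add on 4 = (100)₂. Start with A = (2, 19) for the leading 1-bit.
double: tangent at (2, 19): λ = (3·2² + 35)/(2·19) ≡ 10/1. 1⁻¹ ≡ 1 (mod 37) since 1·1 = 1 ≡ 1, so λ ≡ 10·1 ≡ 10.
  x = λ² - 2 - 2 = 100 - 4 ≡ 22; y = λ·(2 - 22) - 19 ≡ 3. → (22, 3)
double: tangent at (22, 3): λ = (3·22² + 35)/(2·3) ≡ 7/6. 6⁻¹ ≡ 31 (mod 37), so λ ≡ 7·31 ≡ 32.
  x = λ² - 22 - 22 = 1024 - 44 ≡ 18; y = λ·(22 - 18) - 3 ≡ 14. → (18, 14)
4A = (18, 14).
Next 3B:
Repeated addition: build up to 3B.
2B: tangent at (28, 4): λ = (3·28² + 35)/(2·4) ≡ 19/8. 8⁻¹ ≡ 14 (mod 37), so λ ≡ 19·14 ≡ 7.
  x = λ² - 28 - 28 = 49 - 56 ≡ 30; y = λ·(28 - 30) - 4 ≡ 19. → (30, 19)
3B: (30, 19) + (28, 4). λ = (4 - 19)/(28 - 30) ≡ 22/35 mod 37. 35⁻¹ ≡ 18 (mod 37), so λ ≡ 26.
  x = λ² - 30 - 28 = 676 - 58 ≡ 26; y = λ·(30 - 26) - 19 ≡ 11. → (26, 11)
3B = (26, 11).
Finally 4A + 3B:
(18, 14) + (26, 11). λ = (11 - 14)/(26 - 18) ≡ 34/8 mod 37. 8⁻¹ ≡ 14 (mod 37), so λ ≡ 32.
  x = λ² - 18 - 26 = 1024 - 44 ≡ 18; y = λ·(18 - 18) - 14 ≡ 23. → (18, 23)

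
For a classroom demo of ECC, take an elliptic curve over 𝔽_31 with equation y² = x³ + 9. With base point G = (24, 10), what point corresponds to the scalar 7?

Repeated addition: build up to 7G.
2G: tangent at (24, 10): λ = (3·24² + 0)/(2·10) ≡ 23/20. 20⁻¹ ≡ 14 (mod 31), so λ ≡ 23·14 ≡ 12.
  x = λ² - 24 - 24 = 144 - 48 ≡ 3; y = λ·(24 - 3) - 10 ≡ 25. → (3, 25)
3G: (3, 25) + (24, 10). λ = (10 - 25)/(24 - 3) ≡ 16/21 mod 31. 21⁻¹ ≡ 3 (mod 31) since 21·3 = 63 ≡ 1, so λ ≡ 17.
  x = λ² - 3 - 24 = 289 - 27 ≡ 14; y = λ·(3 - 14) - 25 ≡ 5. → (14, 5)
4G: (14, 5) + (24, 10). λ = (10 - 5)/(24 - 14) ≡ 5/10 mod 31. 10⁻¹ ≡ 28 (mod 31), so λ ≡ 16.
  x = λ² - 14 - 24 = 256 - 38 ≡ 1; y = λ·(14 - 1) - 5 ≡ 17. → (1, 17)
5G: (1, 17) + (24, 10). λ = (10 - 17)/(24 - 1) ≡ 24/23 mod 31. 23⁻¹ ≡ 27 (mod 31) since 23·27 = 621 ≡ 1, so λ ≡ 28.
  x = λ² - 1 - 24 = 784 - 25 ≡ 15; y = λ·(1 - 15) - 17 ≡ 25. → (15, 25)
6G: (15, 25) + (24, 10). λ = (10 - 25)/(24 - 15) ≡ 16/9 mod 31. 9⁻¹ ≡ 7 (mod 31) since 9·7 = 63 ≡ 1, so λ ≡ 19.
  x = λ² - 15 - 24 = 361 - 39 ≡ 12; y = λ·(15 - 12) - 25 ≡ 1. → (12, 1)
7G: (12, 1) + (24, 10). λ = (10 - 1)/(24 - 12) ≡ 9/12 mod 31. 12⁻¹ ≡ 13 (mod 31), so λ ≡ 24.
  x = λ² - 12 - 24 = 576 - 36 ≡ 13; y = λ·(12 - 13) - 1 ≡ 6. → (13, 6)

(13, 6)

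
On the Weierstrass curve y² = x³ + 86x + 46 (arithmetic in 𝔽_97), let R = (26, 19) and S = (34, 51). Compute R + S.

(53, 67)

(26, 19) + (34, 51). λ = (51 - 19)/(34 - 26) ≡ 32/8 mod 97. 8⁻¹ ≡ 85 (mod 97) since 8·85 = 680 ≡ 1, so λ ≡ 4.
  x = λ² - 26 - 34 = 16 - 60 ≡ 53; y = λ·(26 - 53) - 19 ≡ 67. → (53, 67)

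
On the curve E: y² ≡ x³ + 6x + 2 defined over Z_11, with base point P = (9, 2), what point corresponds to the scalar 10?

(6, 1)

Double-and-add on 10 = (1010)₂. Start with P = (9, 2) for the leading 1-bit.
double: tangent at (9, 2): λ = (3·9² + 6)/(2·2) ≡ 7/4. 4⁻¹ ≡ 3 (mod 11), so λ ≡ 7·3 ≡ 10.
  x = λ² - 9 - 9 = 100 - 18 ≡ 5; y = λ·(9 - 5) - 2 ≡ 5. → (5, 5)
double: tangent at (5, 5): λ = (3·5² + 6)/(2·5) ≡ 4/10. 10⁻¹ ≡ 10 (mod 11), so λ ≡ 4·10 ≡ 7.
  x = λ² - 5 - 5 = 49 - 10 ≡ 6; y = λ·(5 - 6) - 5 ≡ 10. → (6, 10)
add P: (6, 10) + (9, 2). λ = (2 - 10)/(9 - 6) ≡ 3/3 mod 11. 3⁻¹ ≡ 4 (mod 11) since 3·4 = 12 ≡ 1, so λ ≡ 1.
  x = λ² - 6 - 9 = 1 - 15 ≡ 8; y = λ·(6 - 8) - 10 ≡ 10. → (8, 10)
double: tangent at (8, 10): λ = (3·8² + 6)/(2·10) ≡ 0/9. 9⁻¹ ≡ 5 (mod 11) since 9·5 = 45 ≡ 1, so λ ≡ 0·5 ≡ 0.
  x = λ² - 8 - 8 = 0 - 16 ≡ 6; y = λ·(8 - 6) - 10 ≡ 1. → (6, 1)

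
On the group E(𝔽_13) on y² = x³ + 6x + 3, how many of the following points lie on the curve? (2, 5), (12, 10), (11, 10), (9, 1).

(2, 5): 5² ≡ 12, rhs ≡ 10 → off.
(12, 10): 10² ≡ 9, rhs ≡ 9 → on.
(11, 10): 10² ≡ 9, rhs ≡ 9 → on.
(9, 1): 1² ≡ 1, rhs ≡ 6 → off.

2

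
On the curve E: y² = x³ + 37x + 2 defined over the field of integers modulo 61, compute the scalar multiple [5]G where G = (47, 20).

Double-and-add on 5 = (101)₂. Start with G = (47, 20) for the leading 1-bit.
double: tangent at (47, 20): λ = (3·47² + 37)/(2·20) ≡ 15/40. 40⁻¹ ≡ 29 (mod 61) since 40·29 = 1160 ≡ 1, so λ ≡ 15·29 ≡ 8.
  x = λ² - 47 - 47 = 64 - 94 ≡ 31; y = λ·(47 - 31) - 20 ≡ 47. → (31, 47)
double: tangent at (31, 47): λ = (3·31² + 37)/(2·47) ≡ 53/33. 33⁻¹ ≡ 37 (mod 61) since 33·37 = 1221 ≡ 1, so λ ≡ 53·37 ≡ 9.
  x = λ² - 31 - 31 = 81 - 62 ≡ 19; y = λ·(31 - 19) - 47 ≡ 0. → (19, 0)
add G: (19, 0) + (47, 20). λ = (20 - 0)/(47 - 19) ≡ 20/28 mod 61. 28⁻¹ ≡ 24 (mod 61), so λ ≡ 53.
  x = λ² - 19 - 47 = 2809 - 66 ≡ 59; y = λ·(19 - 59) - 0 ≡ 15. → (59, 15)

(59, 15)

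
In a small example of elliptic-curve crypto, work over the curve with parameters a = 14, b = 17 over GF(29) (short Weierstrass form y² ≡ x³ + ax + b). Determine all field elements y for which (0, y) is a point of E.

x³ + 14x + 17 = 17 ≡ 17 (mod 29).
17 is a non-residue mod 29; no y exists.

none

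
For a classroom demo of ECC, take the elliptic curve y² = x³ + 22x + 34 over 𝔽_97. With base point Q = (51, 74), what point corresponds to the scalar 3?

(18, 32)

Repeated addition: build up to 3Q.
2Q: tangent at (51, 74): λ = (3·51² + 22)/(2·74) ≡ 65/51. 51⁻¹ ≡ 78 (mod 97), so λ ≡ 65·78 ≡ 26.
  x = λ² - 51 - 51 = 676 - 102 ≡ 89; y = λ·(51 - 89) - 74 ≡ 5. → (89, 5)
3Q: (89, 5) + (51, 74). λ = (74 - 5)/(51 - 89) ≡ 69/59 mod 97. 59⁻¹ ≡ 74 (mod 97), so λ ≡ 62.
  x = λ² - 89 - 51 = 3844 - 140 ≡ 18; y = λ·(89 - 18) - 5 ≡ 32. → (18, 32)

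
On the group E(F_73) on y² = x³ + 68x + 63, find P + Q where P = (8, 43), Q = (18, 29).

(8, 43) + (18, 29). λ = (29 - 43)/(18 - 8) ≡ 59/10 mod 73. 10⁻¹ ≡ 22 (mod 73), so λ ≡ 57.
  x = λ² - 8 - 18 = 3249 - 26 ≡ 11; y = λ·(8 - 11) - 43 ≡ 5. → (11, 5)

(11, 5)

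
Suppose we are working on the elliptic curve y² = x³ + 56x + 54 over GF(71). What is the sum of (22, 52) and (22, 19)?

The two points share x = 22 and their y-coordinates satisfy 52 + 19 ≡ 0 (mod 71), so they are inverses. Their sum is 𝒪.

O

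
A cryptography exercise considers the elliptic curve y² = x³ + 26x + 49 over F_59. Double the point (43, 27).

(47, 30)

tangent at (43, 27): λ = (3·43² + 26)/(2·27) ≡ 27/54. 54⁻¹ ≡ 47 (mod 59) since 54·47 = 2538 ≡ 1, so λ ≡ 27·47 ≡ 30.
  x = λ² - 43 - 43 = 900 - 86 ≡ 47; y = λ·(43 - 47) - 27 ≡ 30. → (47, 30)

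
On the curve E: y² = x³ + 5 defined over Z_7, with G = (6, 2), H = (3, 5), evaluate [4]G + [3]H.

(3, 5)

First 4G:
Double-and-add on 4 = (100)₂. Start with G = (6, 2) for the leading 1-bit.
double: tangent at (6, 2): λ = (3·6² + 0)/(2·2) ≡ 3/4. 4⁻¹ ≡ 2 (mod 7), so λ ≡ 3·2 ≡ 6.
  x = λ² - 6 - 6 = 36 - 12 ≡ 3; y = λ·(6 - 3) - 2 ≡ 2. → (3, 2)
double: tangent at (3, 2): λ = (3·3² + 0)/(2·2) ≡ 6/4. 4⁻¹ ≡ 2 (mod 7), so λ ≡ 6·2 ≡ 5.
  x = λ² - 3 - 3 = 25 - 6 ≡ 5; y = λ·(3 - 5) - 2 ≡ 2. → (5, 2)
4G = (5, 2).
Next 3H:
Repeated addition: build up to 3H.
2H: tangent at (3, 5): λ = (3·3² + 0)/(2·5) ≡ 6/3. 3⁻¹ ≡ 5 (mod 7), so λ ≡ 6·5 ≡ 2.
  x = λ² - 3 - 3 = 4 - 6 ≡ 5; y = λ·(3 - 5) - 5 ≡ 5. → (5, 5)
3H: (5, 5) + (3, 5). λ = (5 - 5)/(3 - 5) ≡ 0/5 mod 7. 5⁻¹ ≡ 3 (mod 7), so λ ≡ 0.
  x = λ² - 5 - 3 = 0 - 8 ≡ 6; y = λ·(5 - 6) - 5 ≡ 2. → (6, 2)
3H = (6, 2).
Finally 4G + 3H:
(5, 2) + (6, 2). λ = (2 - 2)/(6 - 5) ≡ 0/1 mod 7. 1⁻¹ ≡ 1 (mod 7), so λ ≡ 0.
  x = λ² - 5 - 6 = 0 - 11 ≡ 3; y = λ·(5 - 3) - 2 ≡ 5. → (3, 5)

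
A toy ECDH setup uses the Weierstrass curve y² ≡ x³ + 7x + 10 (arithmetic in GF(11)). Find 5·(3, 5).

Write Q = (3, 5).
Repeated addition: build up to 5Q.
2Q: tangent at (3, 5): λ = (3·3² + 7)/(2·5) ≡ 1/10. 10⁻¹ ≡ 10 (mod 11), so λ ≡ 1·10 ≡ 10.
  x = λ² - 3 - 3 = 100 - 6 ≡ 6; y = λ·(3 - 6) - 5 ≡ 9. → (6, 9)
3Q: (6, 9) + (3, 5). λ = (5 - 9)/(3 - 6) ≡ 7/8 mod 11. 8⁻¹ ≡ 7 (mod 11) since 8·7 = 56 ≡ 1, so λ ≡ 5.
  x = λ² - 6 - 3 = 25 - 9 ≡ 5; y = λ·(6 - 5) - 9 ≡ 7. → (5, 7)
4Q: (5, 7) + (3, 5). λ = (5 - 7)/(3 - 5) ≡ 9/9 mod 11. 9⁻¹ ≡ 5 (mod 11) since 9·5 = 45 ≡ 1, so λ ≡ 1.
  x = λ² - 5 - 3 = 1 - 8 ≡ 4; y = λ·(5 - 4) - 7 ≡ 5. → (4, 5)
5Q: (4, 5) + (3, 5). λ = (5 - 5)/(3 - 4) ≡ 0/10 mod 11. 10⁻¹ ≡ 10 (mod 11) since 10·10 = 100 ≡ 1, so λ ≡ 0.
  x = λ² - 4 - 3 = 0 - 7 ≡ 4; y = λ·(4 - 4) - 5 ≡ 6. → (4, 6)

(4, 6)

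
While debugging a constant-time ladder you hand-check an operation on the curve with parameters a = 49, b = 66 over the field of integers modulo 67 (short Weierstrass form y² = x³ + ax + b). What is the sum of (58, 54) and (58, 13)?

O

The two points share x = 58 and their y-coordinates satisfy 54 + 13 ≡ 0 (mod 67), so they are inverses. Their sum is 𝒪.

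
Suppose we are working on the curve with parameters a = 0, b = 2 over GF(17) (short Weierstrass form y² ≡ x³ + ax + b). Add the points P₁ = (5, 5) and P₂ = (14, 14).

(16, 1)

(5, 5) + (14, 14). λ = (14 - 5)/(14 - 5) ≡ 9/9 mod 17. 9⁻¹ ≡ 2 (mod 17) since 9·2 = 18 ≡ 1, so λ ≡ 1.
  x = λ² - 5 - 14 = 1 - 19 ≡ 16; y = λ·(5 - 16) - 5 ≡ 1. → (16, 1)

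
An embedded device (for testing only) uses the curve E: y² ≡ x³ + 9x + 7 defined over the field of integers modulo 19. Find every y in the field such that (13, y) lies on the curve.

none

x³ + 9x + 7 = 2321 ≡ 3 (mod 19).
3 is a non-residue mod 19; no y exists.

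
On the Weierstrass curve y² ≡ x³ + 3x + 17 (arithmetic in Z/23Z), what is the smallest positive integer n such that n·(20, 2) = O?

2P: tangent at (20, 2): λ = (3·20² + 3)/(2·2) ≡ 7/4. 4⁻¹ ≡ 6 (mod 23), so λ ≡ 7·6 ≡ 19.
  x = λ² - 20 - 20 = 361 - 40 ≡ 22; y = λ·(20 - 22) - 2 ≡ 6. → (22, 6)
3P: (22, 6) + (20, 2). λ = (2 - 6)/(20 - 22) ≡ 19/21 mod 23. 21⁻¹ ≡ 11 (mod 23) since 21·11 = 231 ≡ 1, so λ ≡ 2.
  x = λ² - 22 - 20 = 4 - 42 ≡ 8; y = λ·(22 - 8) - 6 ≡ 22. → (8, 22)
4P: (8, 22) + (20, 2). λ = (2 - 22)/(20 - 8) ≡ 3/12 mod 23. 12⁻¹ ≡ 2 (mod 23) since 12·2 = 24 ≡ 1, so λ ≡ 6.
  x = λ² - 8 - 20 = 36 - 28 ≡ 8; y = λ·(8 - 8) - 22 ≡ 1. → (8, 1)
5P: (8, 1) + (20, 2). λ = (2 - 1)/(20 - 8) ≡ 1/12 mod 23. 12⁻¹ ≡ 2 (mod 23), so λ ≡ 2.
  x = λ² - 8 - 20 = 4 - 28 ≡ 22; y = λ·(8 - 22) - 1 ≡ 17. → (22, 17)
6P: (22, 17) + (20, 2). λ = (2 - 17)/(20 - 22) ≡ 8/21 mod 23. 21⁻¹ ≡ 11 (mod 23), so λ ≡ 19.
  x = λ² - 22 - 20 = 361 - 42 ≡ 20; y = λ·(22 - 20) - 17 ≡ 21. → (20, 21)
7P: (20, 21) + (20, 2): same x and y₁ ≡ -y₂, so the sum is O.
7P = O, so the order is 7.

7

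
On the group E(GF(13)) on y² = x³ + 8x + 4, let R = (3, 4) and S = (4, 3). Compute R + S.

(3, 4) + (4, 3). λ = (3 - 4)/(4 - 3) ≡ 12/1 mod 13. 1⁻¹ ≡ 1 (mod 13), so λ ≡ 12.
  x = λ² - 3 - 4 = 144 - 7 ≡ 7; y = λ·(3 - 7) - 4 ≡ 0. → (7, 0)

(7, 0)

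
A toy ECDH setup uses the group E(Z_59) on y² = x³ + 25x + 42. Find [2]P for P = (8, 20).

(44, 3)

tangent at (8, 20): λ = (3·8² + 25)/(2·20) ≡ 40/40. 40⁻¹ ≡ 31 (mod 59) since 40·31 = 1240 ≡ 1, so λ ≡ 40·31 ≡ 1.
  x = λ² - 8 - 8 = 1 - 16 ≡ 44; y = λ·(8 - 44) - 20 ≡ 3. → (44, 3)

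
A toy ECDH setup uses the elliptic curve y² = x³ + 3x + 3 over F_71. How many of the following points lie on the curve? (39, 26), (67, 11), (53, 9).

1

(39, 26): 26² ≡ 37, rhs ≡ 12 → off.
(67, 11): 11² ≡ 50, rhs ≡ 69 → off.
(53, 9): 9² ≡ 10, rhs ≡ 10 → on.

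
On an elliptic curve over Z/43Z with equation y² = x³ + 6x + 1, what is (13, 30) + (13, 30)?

(27, 18)

tangent at (13, 30): λ = (3·13² + 6)/(2·30) ≡ 40/17. 17⁻¹ ≡ 38 (mod 43), so λ ≡ 40·38 ≡ 15.
  x = λ² - 13 - 13 = 225 - 26 ≡ 27; y = λ·(13 - 27) - 30 ≡ 18. → (27, 18)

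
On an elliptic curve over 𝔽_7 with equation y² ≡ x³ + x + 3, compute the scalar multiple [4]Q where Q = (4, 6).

(6, 6)

Double-and-add on 4 = (100)₂. Start with Q = (4, 6) for the leading 1-bit.
double: tangent at (4, 6): λ = (3·4² + 1)/(2·6) ≡ 0/5. 5⁻¹ ≡ 3 (mod 7), so λ ≡ 0·3 ≡ 0.
  x = λ² - 4 - 4 = 0 - 8 ≡ 6; y = λ·(4 - 6) - 6 ≡ 1. → (6, 1)
double: tangent at (6, 1): λ = (3·6² + 1)/(2·1) ≡ 4/2. 2⁻¹ ≡ 4 (mod 7) since 2·4 = 8 ≡ 1, so λ ≡ 4·4 ≡ 2.
  x = λ² - 6 - 6 = 4 - 12 ≡ 6; y = λ·(6 - 6) - 1 ≡ 6. → (6, 6)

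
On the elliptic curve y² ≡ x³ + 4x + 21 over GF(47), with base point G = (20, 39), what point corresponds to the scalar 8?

O

Repeated addition: build up to 8G.
2G: tangent at (20, 39): λ = (3·20² + 4)/(2·39) ≡ 29/31. 31⁻¹ ≡ 44 (mod 47), so λ ≡ 29·44 ≡ 7.
  x = λ² - 20 - 20 = 49 - 40 ≡ 9; y = λ·(20 - 9) - 39 ≡ 38. → (9, 38)
3G: (9, 38) + (20, 39). λ = (39 - 38)/(20 - 9) ≡ 1/11 mod 47. 11⁻¹ ≡ 30 (mod 47) since 11·30 = 330 ≡ 1, so λ ≡ 30.
  x = λ² - 9 - 20 = 900 - 29 ≡ 25; y = λ·(9 - 25) - 38 ≡ 46. → (25, 46)
4G: (25, 46) + (20, 39). λ = (39 - 46)/(20 - 25) ≡ 40/42 mod 47. 42⁻¹ ≡ 28 (mod 47) since 42·28 = 1176 ≡ 1, so λ ≡ 39.
  x = λ² - 25 - 20 = 1521 - 45 ≡ 19; y = λ·(25 - 19) - 46 ≡ 0. → (19, 0)
5G: (19, 0) + (20, 39). λ = (39 - 0)/(20 - 19) ≡ 39/1 mod 47. 1⁻¹ ≡ 1 (mod 47), so λ ≡ 39.
  x = λ² - 19 - 20 = 1521 - 39 ≡ 25; y = λ·(19 - 25) - 0 ≡ 1. → (25, 1)
6G: (25, 1) + (20, 39). λ = (39 - 1)/(20 - 25) ≡ 38/42 mod 47. 42⁻¹ ≡ 28 (mod 47), so λ ≡ 30.
  x = λ² - 25 - 20 = 900 - 45 ≡ 9; y = λ·(25 - 9) - 1 ≡ 9. → (9, 9)
7G: (9, 9) + (20, 39). λ = (39 - 9)/(20 - 9) ≡ 30/11 mod 47. 11⁻¹ ≡ 30 (mod 47), so λ ≡ 7.
  x = λ² - 9 - 20 = 49 - 29 ≡ 20; y = λ·(9 - 20) - 9 ≡ 8. → (20, 8)
8G: (20, 8) + (20, 39): same x and y₁ ≡ -y₂, so the sum is ∞.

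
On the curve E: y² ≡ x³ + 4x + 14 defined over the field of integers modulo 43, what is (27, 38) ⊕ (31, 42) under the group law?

(29, 3)

(27, 38) + (31, 42). λ = (42 - 38)/(31 - 27) ≡ 4/4 mod 43. 4⁻¹ ≡ 11 (mod 43), so λ ≡ 1.
  x = λ² - 27 - 31 = 1 - 58 ≡ 29; y = λ·(27 - 29) - 38 ≡ 3. → (29, 3)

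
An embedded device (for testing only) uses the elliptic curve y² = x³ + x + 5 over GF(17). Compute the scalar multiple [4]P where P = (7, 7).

Repeated addition: build up to 4P.
2P: tangent at (7, 7): λ = (3·7² + 1)/(2·7) ≡ 12/14. 14⁻¹ ≡ 11 (mod 17) since 14·11 = 154 ≡ 1, so λ ≡ 12·11 ≡ 13.
  x = λ² - 7 - 7 = 169 - 14 ≡ 2; y = λ·(7 - 2) - 7 ≡ 7. → (2, 7)
3P: (2, 7) + (7, 7). λ = (7 - 7)/(7 - 2) ≡ 0/5 mod 17. 5⁻¹ ≡ 7 (mod 17), so λ ≡ 0.
  x = λ² - 2 - 7 = 0 - 9 ≡ 8; y = λ·(2 - 8) - 7 ≡ 10. → (8, 10)
4P: (8, 10) + (7, 7). λ = (7 - 10)/(7 - 8) ≡ 14/16 mod 17. 16⁻¹ ≡ 16 (mod 17) since 16·16 = 256 ≡ 1, so λ ≡ 3.
  x = λ² - 8 - 7 = 9 - 15 ≡ 11; y = λ·(8 - 11) - 10 ≡ 15. → (11, 15)

(11, 15)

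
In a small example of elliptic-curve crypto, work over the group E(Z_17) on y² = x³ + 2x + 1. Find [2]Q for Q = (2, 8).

(5, 0)

tangent at (2, 8): λ = (3·2² + 2)/(2·8) ≡ 14/16. 16⁻¹ ≡ 16 (mod 17), so λ ≡ 14·16 ≡ 3.
  x = λ² - 2 - 2 = 9 - 4 ≡ 5; y = λ·(2 - 5) - 8 ≡ 0. → (5, 0)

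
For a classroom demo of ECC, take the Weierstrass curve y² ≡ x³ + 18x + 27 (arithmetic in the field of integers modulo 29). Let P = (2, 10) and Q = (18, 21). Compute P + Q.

(8, 4)

(2, 10) + (18, 21). λ = (21 - 10)/(18 - 2) ≡ 11/16 mod 29. 16⁻¹ ≡ 20 (mod 29), so λ ≡ 17.
  x = λ² - 2 - 18 = 289 - 20 ≡ 8; y = λ·(2 - 8) - 10 ≡ 4. → (8, 4)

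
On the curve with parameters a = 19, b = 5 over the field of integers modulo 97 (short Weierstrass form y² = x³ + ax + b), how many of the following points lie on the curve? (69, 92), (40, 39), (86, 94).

(69, 92): 92² ≡ 25, rhs ≡ 25 → on.
(40, 39): 39² ≡ 66, rhs ≡ 66 → on.
(86, 94): 94² ≡ 9, rhs ≡ 17 → off.

2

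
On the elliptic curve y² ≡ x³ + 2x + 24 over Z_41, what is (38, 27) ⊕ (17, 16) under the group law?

(38, 27) + (17, 16). λ = (16 - 27)/(17 - 38) ≡ 30/20 mod 41. 20⁻¹ ≡ 39 (mod 41), so λ ≡ 22.
  x = λ² - 38 - 17 = 484 - 55 ≡ 19; y = λ·(38 - 19) - 27 ≡ 22. → (19, 22)

(19, 22)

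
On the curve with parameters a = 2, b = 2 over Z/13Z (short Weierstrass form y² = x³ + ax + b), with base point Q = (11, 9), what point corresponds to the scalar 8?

(8, 7)

Repeated addition: build up to 8Q.
2Q: tangent at (11, 9): λ = (3·11² + 2)/(2·9) ≡ 1/5. 5⁻¹ ≡ 8 (mod 13), so λ ≡ 1·8 ≡ 8.
  x = λ² - 11 - 11 = 64 - 22 ≡ 3; y = λ·(11 - 3) - 9 ≡ 3. → (3, 3)
3Q: (3, 3) + (11, 9). λ = (9 - 3)/(11 - 3) ≡ 6/8 mod 13. 8⁻¹ ≡ 5 (mod 13), so λ ≡ 4.
  x = λ² - 3 - 11 = 16 - 14 ≡ 2; y = λ·(3 - 2) - 3 ≡ 1. → (2, 1)
4Q: (2, 1) + (11, 9). λ = (9 - 1)/(11 - 2) ≡ 8/9 mod 13. 9⁻¹ ≡ 3 (mod 13), so λ ≡ 11.
  x = λ² - 2 - 11 = 121 - 13 ≡ 4; y = λ·(2 - 4) - 1 ≡ 3. → (4, 3)
5Q: (4, 3) + (11, 9). λ = (9 - 3)/(11 - 4) ≡ 6/7 mod 13. 7⁻¹ ≡ 2 (mod 13), so λ ≡ 12.
  x = λ² - 4 - 11 = 144 - 15 ≡ 12; y = λ·(4 - 12) - 3 ≡ 5. → (12, 5)
6Q: (12, 5) + (11, 9). λ = (9 - 5)/(11 - 12) ≡ 4/12 mod 13. 12⁻¹ ≡ 12 (mod 13), so λ ≡ 9.
  x = λ² - 12 - 11 = 81 - 23 ≡ 6; y = λ·(12 - 6) - 5 ≡ 10. → (6, 10)
7Q: (6, 10) + (11, 9). λ = (9 - 10)/(11 - 6) ≡ 12/5 mod 13. 5⁻¹ ≡ 8 (mod 13) since 5·8 = 40 ≡ 1, so λ ≡ 5.
  x = λ² - 6 - 11 = 25 - 17 ≡ 8; y = λ·(6 - 8) - 10 ≡ 6. → (8, 6)
8Q: (8, 6) + (11, 9). λ = (9 - 6)/(11 - 8) ≡ 3/3 mod 13. 3⁻¹ ≡ 9 (mod 13) since 3·9 = 27 ≡ 1, so λ ≡ 1.
  x = λ² - 8 - 11 = 1 - 19 ≡ 8; y = λ·(8 - 8) - 6 ≡ 7. → (8, 7)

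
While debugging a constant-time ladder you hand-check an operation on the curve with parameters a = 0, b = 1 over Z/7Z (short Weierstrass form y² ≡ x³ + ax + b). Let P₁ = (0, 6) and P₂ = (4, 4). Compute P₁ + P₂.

(0, 6) + (4, 4). λ = (4 - 6)/(4 - 0) ≡ 5/4 mod 7. 4⁻¹ ≡ 2 (mod 7), so λ ≡ 3.
  x = λ² - 0 - 4 = 9 - 4 ≡ 5; y = λ·(0 - 5) - 6 ≡ 0. → (5, 0)

(5, 0)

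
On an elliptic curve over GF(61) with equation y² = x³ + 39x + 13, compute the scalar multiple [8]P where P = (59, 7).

(59, 7)

Repeated addition: build up to 8P.
2P: tangent at (59, 7): λ = (3·59² + 39)/(2·7) ≡ 51/14. 14⁻¹ ≡ 48 (mod 61), so λ ≡ 51·48 ≡ 8.
  x = λ² - 59 - 59 = 64 - 118 ≡ 7; y = λ·(59 - 7) - 7 ≡ 43. → (7, 43)
3P: (7, 43) + (59, 7). λ = (7 - 43)/(59 - 7) ≡ 25/52 mod 61. 52⁻¹ ≡ 27 (mod 61), so λ ≡ 4.
  x = λ² - 7 - 59 = 16 - 66 ≡ 11; y = λ·(7 - 11) - 43 ≡ 2. → (11, 2)
4P: (11, 2) + (59, 7). λ = (7 - 2)/(59 - 11) ≡ 5/48 mod 61. 48⁻¹ ≡ 14 (mod 61) since 48·14 = 672 ≡ 1, so λ ≡ 9.
  x = λ² - 11 - 59 = 81 - 70 ≡ 11; y = λ·(11 - 11) - 2 ≡ 59. → (11, 59)
5P: (11, 59) + (59, 7). λ = (7 - 59)/(59 - 11) ≡ 9/48 mod 61. 48⁻¹ ≡ 14 (mod 61), so λ ≡ 4.
  x = λ² - 11 - 59 = 16 - 70 ≡ 7; y = λ·(11 - 7) - 59 ≡ 18. → (7, 18)
6P: (7, 18) + (59, 7). λ = (7 - 18)/(59 - 7) ≡ 50/52 mod 61. 52⁻¹ ≡ 27 (mod 61), so λ ≡ 8.
  x = λ² - 7 - 59 = 64 - 66 ≡ 59; y = λ·(7 - 59) - 18 ≡ 54. → (59, 54)
7P: (59, 54) + (59, 7): same x and y₁ ≡ -y₂, so the sum is 𝒪.
8P: 𝒪 + (59, 7) = (59, 7) (identity).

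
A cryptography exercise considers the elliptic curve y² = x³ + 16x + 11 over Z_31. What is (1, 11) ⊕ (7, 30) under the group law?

(1, 11) + (7, 30). λ = (30 - 11)/(7 - 1) ≡ 19/6 mod 31. 6⁻¹ ≡ 26 (mod 31), so λ ≡ 29.
  x = λ² - 1 - 7 = 841 - 8 ≡ 27; y = λ·(1 - 27) - 11 ≡ 10. → (27, 10)

(27, 10)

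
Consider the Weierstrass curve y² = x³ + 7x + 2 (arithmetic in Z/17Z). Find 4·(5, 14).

(11, 13)

Write P = (5, 14).
Double-and-add on 4 = (100)₂. Start with P = (5, 14) for the leading 1-bit.
double: tangent at (5, 14): λ = (3·5² + 7)/(2·14) ≡ 14/11. 11⁻¹ ≡ 14 (mod 17), so λ ≡ 14·14 ≡ 9.
  x = λ² - 5 - 5 = 81 - 10 ≡ 3; y = λ·(5 - 3) - 14 ≡ 4. → (3, 4)
double: tangent at (3, 4): λ = (3·3² + 7)/(2·4) ≡ 0/8. 8⁻¹ ≡ 15 (mod 17) since 8·15 = 120 ≡ 1, so λ ≡ 0·15 ≡ 0.
  x = λ² - 3 - 3 = 0 - 6 ≡ 11; y = λ·(3 - 11) - 4 ≡ 13. → (11, 13)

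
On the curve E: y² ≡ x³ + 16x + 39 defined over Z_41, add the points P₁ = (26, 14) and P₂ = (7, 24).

(16, 39)

(26, 14) + (7, 24). λ = (24 - 14)/(7 - 26) ≡ 10/22 mod 41. 22⁻¹ ≡ 28 (mod 41) since 22·28 = 616 ≡ 1, so λ ≡ 34.
  x = λ² - 26 - 7 = 1156 - 33 ≡ 16; y = λ·(26 - 16) - 14 ≡ 39. → (16, 39)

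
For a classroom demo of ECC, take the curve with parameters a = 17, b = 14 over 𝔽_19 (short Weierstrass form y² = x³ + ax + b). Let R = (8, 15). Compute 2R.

(3, 4)

tangent at (8, 15): λ = (3·8² + 17)/(2·15) ≡ 0/11. 11⁻¹ ≡ 7 (mod 19), so λ ≡ 0·7 ≡ 0.
  x = λ² - 8 - 8 = 0 - 16 ≡ 3; y = λ·(8 - 3) - 15 ≡ 4. → (3, 4)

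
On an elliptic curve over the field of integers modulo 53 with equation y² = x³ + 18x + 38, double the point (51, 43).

tangent at (51, 43): λ = (3·51² + 18)/(2·43) ≡ 30/33. 33⁻¹ ≡ 45 (mod 53) since 33·45 = 1485 ≡ 1, so λ ≡ 30·45 ≡ 25.
  x = λ² - 51 - 51 = 625 - 102 ≡ 46; y = λ·(51 - 46) - 43 ≡ 29. → (46, 29)

(46, 29)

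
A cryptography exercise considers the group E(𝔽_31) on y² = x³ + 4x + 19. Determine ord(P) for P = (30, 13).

2P: tangent at (30, 13): λ = (3·30² + 4)/(2·13) ≡ 7/26. 26⁻¹ ≡ 6 (mod 31) since 26·6 = 156 ≡ 1, so λ ≡ 7·6 ≡ 11.
  x = λ² - 30 - 30 = 121 - 60 ≡ 30; y = λ·(30 - 30) - 13 ≡ 18. → (30, 18)
3P: (30, 18) + (30, 13): same x and y₁ ≡ -y₂, so the sum is O.
3P = O, so the order is 3.

3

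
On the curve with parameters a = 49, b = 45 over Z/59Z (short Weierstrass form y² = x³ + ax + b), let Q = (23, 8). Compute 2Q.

(14, 42)

tangent at (23, 8): λ = (3·23² + 49)/(2·8) ≡ 43/16. 16⁻¹ ≡ 48 (mod 59), so λ ≡ 43·48 ≡ 58.
  x = λ² - 23 - 23 = 3364 - 46 ≡ 14; y = λ·(23 - 14) - 8 ≡ 42. → (14, 42)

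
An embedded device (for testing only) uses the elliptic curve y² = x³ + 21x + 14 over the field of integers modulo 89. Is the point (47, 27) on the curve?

no

y² = 27² ≡ 17; x³ + 21x + 14 = 104824 ≡ 71 (mod 89). 17 ≠ 71.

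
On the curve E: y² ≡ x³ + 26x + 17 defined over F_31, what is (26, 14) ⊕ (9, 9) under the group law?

(26, 14) + (9, 9). λ = (9 - 14)/(9 - 26) ≡ 26/14 mod 31. 14⁻¹ ≡ 20 (mod 31) since 14·20 = 280 ≡ 1, so λ ≡ 24.
  x = λ² - 26 - 9 = 576 - 35 ≡ 14; y = λ·(26 - 14) - 14 ≡ 26. → (14, 26)

(14, 26)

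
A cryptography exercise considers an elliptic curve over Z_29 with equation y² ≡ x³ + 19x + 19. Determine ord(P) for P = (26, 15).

2P: tangent at (26, 15): λ = (3·26² + 19)/(2·15) ≡ 17/1. 1⁻¹ ≡ 1 (mod 29), so λ ≡ 17·1 ≡ 17.
  x = λ² - 26 - 26 = 289 - 52 ≡ 5; y = λ·(26 - 5) - 15 ≡ 23. → (5, 23)
3P: (5, 23) + (26, 15). λ = (15 - 23)/(26 - 5) ≡ 21/21 mod 29. 21⁻¹ ≡ 18 (mod 29) since 21·18 = 378 ≡ 1, so λ ≡ 1.
  x = λ² - 5 - 26 = 1 - 31 ≡ 28; y = λ·(5 - 28) - 23 ≡ 12. → (28, 12)
4P: (28, 12) + (26, 15). λ = (15 - 12)/(26 - 28) ≡ 3/27 mod 29. 27⁻¹ ≡ 14 (mod 29) since 27·14 = 378 ≡ 1, so λ ≡ 13.
  x = λ² - 28 - 26 = 169 - 54 ≡ 28; y = λ·(28 - 28) - 12 ≡ 17. → (28, 17)
5P: (28, 17) + (26, 15). λ = (15 - 17)/(26 - 28) ≡ 27/27 mod 29. 27⁻¹ ≡ 14 (mod 29) since 27·14 = 378 ≡ 1, so λ ≡ 1.
  x = λ² - 28 - 26 = 1 - 54 ≡ 5; y = λ·(28 - 5) - 17 ≡ 6. → (5, 6)
6P: (5, 6) + (26, 15). λ = (15 - 6)/(26 - 5) ≡ 9/21 mod 29. 21⁻¹ ≡ 18 (mod 29), so λ ≡ 17.
  x = λ² - 5 - 26 = 289 - 31 ≡ 26; y = λ·(5 - 26) - 6 ≡ 14. → (26, 14)
7P: (26, 14) + (26, 15): same x and y₁ ≡ -y₂, so the sum is 𝒪.
7P = 𝒪, so the order is 7.

7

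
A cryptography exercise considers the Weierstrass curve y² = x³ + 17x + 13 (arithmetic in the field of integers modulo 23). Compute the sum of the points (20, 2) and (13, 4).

(22, 15)

(20, 2) + (13, 4). λ = (4 - 2)/(13 - 20) ≡ 2/16 mod 23. 16⁻¹ ≡ 13 (mod 23), so λ ≡ 3.
  x = λ² - 20 - 13 = 9 - 33 ≡ 22; y = λ·(20 - 22) - 2 ≡ 15. → (22, 15)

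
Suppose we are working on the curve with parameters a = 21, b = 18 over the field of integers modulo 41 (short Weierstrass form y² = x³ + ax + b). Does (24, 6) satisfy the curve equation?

y² = 6² ≡ 36; x³ + 21x + 18 = 14346 ≡ 37 (mod 41). 36 ≠ 37.

no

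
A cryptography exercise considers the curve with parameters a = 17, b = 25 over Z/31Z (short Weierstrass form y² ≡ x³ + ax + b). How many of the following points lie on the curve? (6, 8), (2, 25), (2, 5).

(6, 8): 8² ≡ 2, rhs ≡ 2 → on.
(2, 25): 25² ≡ 5, rhs ≡ 5 → on.
(2, 5): 5² ≡ 25, rhs ≡ 5 → off.

2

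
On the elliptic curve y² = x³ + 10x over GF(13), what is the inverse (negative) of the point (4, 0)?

-(4, 0) = (4, -0 mod 13) = (4, 0).

(4, 0)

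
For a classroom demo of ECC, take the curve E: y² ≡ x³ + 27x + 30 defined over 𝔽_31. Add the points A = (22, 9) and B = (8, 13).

(15, 20)

(22, 9) + (8, 13). λ = (13 - 9)/(8 - 22) ≡ 4/17 mod 31. 17⁻¹ ≡ 11 (mod 31) since 17·11 = 187 ≡ 1, so λ ≡ 13.
  x = λ² - 22 - 8 = 169 - 30 ≡ 15; y = λ·(22 - 15) - 9 ≡ 20. → (15, 20)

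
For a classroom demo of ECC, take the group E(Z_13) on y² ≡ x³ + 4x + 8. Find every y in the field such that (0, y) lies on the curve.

none

x³ + 4x + 8 = 8 ≡ 8 (mod 13).
8 is a non-residue mod 13; no y exists.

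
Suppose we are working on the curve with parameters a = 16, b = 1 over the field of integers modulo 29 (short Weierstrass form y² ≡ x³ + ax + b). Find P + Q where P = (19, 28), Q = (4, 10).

(26, 10)

(19, 28) + (4, 10). λ = (10 - 28)/(4 - 19) ≡ 11/14 mod 29. 14⁻¹ ≡ 27 (mod 29), so λ ≡ 7.
  x = λ² - 19 - 4 = 49 - 23 ≡ 26; y = λ·(19 - 26) - 28 ≡ 10. → (26, 10)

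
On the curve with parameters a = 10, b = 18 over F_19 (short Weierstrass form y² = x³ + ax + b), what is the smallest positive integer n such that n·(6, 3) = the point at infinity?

5

2P: tangent at (6, 3): λ = (3·6² + 10)/(2·3) ≡ 4/6. 6⁻¹ ≡ 16 (mod 19), so λ ≡ 4·16 ≡ 7.
  x = λ² - 6 - 6 = 49 - 12 ≡ 18; y = λ·(6 - 18) - 3 ≡ 8. → (18, 8)
3P: (18, 8) + (6, 3). λ = (3 - 8)/(6 - 18) ≡ 14/7 mod 19. 7⁻¹ ≡ 11 (mod 19) since 7·11 = 77 ≡ 1, so λ ≡ 2.
  x = λ² - 18 - 6 = 4 - 24 ≡ 18; y = λ·(18 - 18) - 8 ≡ 11. → (18, 11)
4P: (18, 11) + (6, 3). λ = (3 - 11)/(6 - 18) ≡ 11/7 mod 19. 7⁻¹ ≡ 11 (mod 19), so λ ≡ 7.
  x = λ² - 18 - 6 = 49 - 24 ≡ 6; y = λ·(18 - 6) - 11 ≡ 16. → (6, 16)
5P: (6, 16) + (6, 3): same x and y₁ ≡ -y₂, so the sum is the point at infinity.
5P = the point at infinity, so the order is 5.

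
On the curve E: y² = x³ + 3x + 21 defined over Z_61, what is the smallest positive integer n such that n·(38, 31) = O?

8

2P: tangent at (38, 31): λ = (3·38² + 3)/(2·31) ≡ 4/1. 1⁻¹ ≡ 1 (mod 61) since 1·1 = 1 ≡ 1, so λ ≡ 4·1 ≡ 4.
  x = λ² - 38 - 38 = 16 - 76 ≡ 1; y = λ·(38 - 1) - 31 ≡ 56. → (1, 56)
3P: (1, 56) + (38, 31). λ = (31 - 56)/(38 - 1) ≡ 36/37 mod 61. 37⁻¹ ≡ 33 (mod 61) since 37·33 = 1221 ≡ 1, so λ ≡ 29.
  x = λ² - 1 - 38 = 841 - 39 ≡ 9; y = λ·(1 - 9) - 56 ≡ 17. → (9, 17)
4P: (9, 17) + (38, 31). λ = (31 - 17)/(38 - 9) ≡ 14/29 mod 61. 29⁻¹ ≡ 40 (mod 61), so λ ≡ 11.
  x = λ² - 9 - 38 = 121 - 47 ≡ 13; y = λ·(9 - 13) - 17 ≡ 0. → (13, 0)
5P: (13, 0) + (38, 31). λ = (31 - 0)/(38 - 13) ≡ 31/25 mod 61. 25⁻¹ ≡ 22 (mod 61), so λ ≡ 11.
  x = λ² - 13 - 38 = 121 - 51 ≡ 9; y = λ·(13 - 9) - 0 ≡ 44. → (9, 44)
6P: (9, 44) + (38, 31). λ = (31 - 44)/(38 - 9) ≡ 48/29 mod 61. 29⁻¹ ≡ 40 (mod 61) since 29·40 = 1160 ≡ 1, so λ ≡ 29.
  x = λ² - 9 - 38 = 841 - 47 ≡ 1; y = λ·(9 - 1) - 44 ≡ 5. → (1, 5)
7P: (1, 5) + (38, 31). λ = (31 - 5)/(38 - 1) ≡ 26/37 mod 61. 37⁻¹ ≡ 33 (mod 61) since 37·33 = 1221 ≡ 1, so λ ≡ 4.
  x = λ² - 1 - 38 = 16 - 39 ≡ 38; y = λ·(1 - 38) - 5 ≡ 30. → (38, 30)
8P: (38, 30) + (38, 31): same x and y₁ ≡ -y₂, so the sum is O.
8P = O, so the order is 8.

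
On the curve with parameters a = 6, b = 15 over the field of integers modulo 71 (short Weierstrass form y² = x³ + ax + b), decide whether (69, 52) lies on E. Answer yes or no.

no

y² = 52² ≡ 6; x³ + 6x + 15 = 328938 ≡ 66 (mod 71). 6 ≠ 66.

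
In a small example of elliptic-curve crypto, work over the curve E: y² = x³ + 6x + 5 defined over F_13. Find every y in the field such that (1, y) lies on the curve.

x³ + 6x + 5 = 12 ≡ 12 (mod 13).
Square roots of 12 mod 13: 5 and 8 (since 5² = 25 ≡ 12).

5, 8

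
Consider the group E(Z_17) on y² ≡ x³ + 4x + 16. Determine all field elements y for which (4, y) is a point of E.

none

x³ + 4x + 16 = 96 ≡ 11 (mod 17).
11 is a non-residue mod 17; no y exists.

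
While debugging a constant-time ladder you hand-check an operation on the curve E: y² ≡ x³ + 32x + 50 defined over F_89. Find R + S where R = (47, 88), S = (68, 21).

(31, 22)

(47, 88) + (68, 21). λ = (21 - 88)/(68 - 47) ≡ 22/21 mod 89. 21⁻¹ ≡ 17 (mod 89), so λ ≡ 18.
  x = λ² - 47 - 68 = 324 - 115 ≡ 31; y = λ·(47 - 31) - 88 ≡ 22. → (31, 22)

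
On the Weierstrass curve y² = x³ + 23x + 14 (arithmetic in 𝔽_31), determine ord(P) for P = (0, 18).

11

2P: tangent at (0, 18): λ = (3·0² + 23)/(2·18) ≡ 23/5. 5⁻¹ ≡ 25 (mod 31) since 5·25 = 125 ≡ 1, so λ ≡ 23·25 ≡ 17.
  x = λ² - 0 - 0 = 289 - 0 ≡ 10; y = λ·(0 - 10) - 18 ≡ 29. → (10, 29)
3P: (10, 29) + (0, 18). λ = (18 - 29)/(0 - 10) ≡ 20/21 mod 31. 21⁻¹ ≡ 3 (mod 31) since 21·3 = 63 ≡ 1, so λ ≡ 29.
  x = λ² - 10 - 0 = 841 - 10 ≡ 25; y = λ·(10 - 25) - 29 ≡ 1. → (25, 1)
4P: (25, 1) + (0, 18). λ = (18 - 1)/(0 - 25) ≡ 17/6 mod 31. 6⁻¹ ≡ 26 (mod 31), so λ ≡ 8.
  x = λ² - 25 - 0 = 64 - 25 ≡ 8; y = λ·(25 - 8) - 1 ≡ 11. → (8, 11)
5P: (8, 11) + (0, 18). λ = (18 - 11)/(0 - 8) ≡ 7/23 mod 31. 23⁻¹ ≡ 27 (mod 31) since 23·27 = 621 ≡ 1, so λ ≡ 3.
  x = λ² - 8 - 0 = 9 - 8 ≡ 1; y = λ·(8 - 1) - 11 ≡ 10. → (1, 10)
6P: (1, 10) + (0, 18). λ = (18 - 10)/(0 - 1) ≡ 8/30 mod 31. 30⁻¹ ≡ 30 (mod 31) since 30·30 = 900 ≡ 1, so λ ≡ 23.
  x = λ² - 1 - 0 = 529 - 1 ≡ 1; y = λ·(1 - 1) - 10 ≡ 21. → (1, 21)
7P: (1, 21) + (0, 18). λ = (18 - 21)/(0 - 1) ≡ 28/30 mod 31. 30⁻¹ ≡ 30 (mod 31), so λ ≡ 3.
  x = λ² - 1 - 0 = 9 - 1 ≡ 8; y = λ·(1 - 8) - 21 ≡ 20. → (8, 20)
8P: (8, 20) + (0, 18). λ = (18 - 20)/(0 - 8) ≡ 29/23 mod 31. 23⁻¹ ≡ 27 (mod 31) since 23·27 = 621 ≡ 1, so λ ≡ 8.
  x = λ² - 8 - 0 = 64 - 8 ≡ 25; y = λ·(8 - 25) - 20 ≡ 30. → (25, 30)
9P: (25, 30) + (0, 18). λ = (18 - 30)/(0 - 25) ≡ 19/6 mod 31. 6⁻¹ ≡ 26 (mod 31), so λ ≡ 29.
  x = λ² - 25 - 0 = 841 - 25 ≡ 10; y = λ·(25 - 10) - 30 ≡ 2. → (10, 2)
10P: (10, 2) + (0, 18). λ = (18 - 2)/(0 - 10) ≡ 16/21 mod 31. 21⁻¹ ≡ 3 (mod 31), so λ ≡ 17.
  x = λ² - 10 - 0 = 289 - 10 ≡ 0; y = λ·(10 - 0) - 2 ≡ 13. → (0, 13)
11P: (0, 13) + (0, 18): same x and y₁ ≡ -y₂, so the sum is O.
11P = O, so the order is 11.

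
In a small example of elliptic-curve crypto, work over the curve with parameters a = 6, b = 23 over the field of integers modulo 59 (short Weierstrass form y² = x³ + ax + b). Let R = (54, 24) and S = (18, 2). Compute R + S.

(40, 37)

(54, 24) + (18, 2). λ = (2 - 24)/(18 - 54) ≡ 37/23 mod 59. 23⁻¹ ≡ 18 (mod 59), so λ ≡ 17.
  x = λ² - 54 - 18 = 289 - 72 ≡ 40; y = λ·(54 - 40) - 24 ≡ 37. → (40, 37)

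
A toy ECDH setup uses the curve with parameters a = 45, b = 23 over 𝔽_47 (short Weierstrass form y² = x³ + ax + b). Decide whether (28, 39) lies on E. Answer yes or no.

y² = 39² ≡ 17; x³ + 45x + 23 = 23235 ≡ 17 (mod 47). 17 = 17.

yes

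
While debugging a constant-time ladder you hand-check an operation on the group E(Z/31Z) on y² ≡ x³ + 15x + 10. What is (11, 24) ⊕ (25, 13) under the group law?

(4, 17)

(11, 24) + (25, 13). λ = (13 - 24)/(25 - 11) ≡ 20/14 mod 31. 14⁻¹ ≡ 20 (mod 31), so λ ≡ 28.
  x = λ² - 11 - 25 = 784 - 36 ≡ 4; y = λ·(11 - 4) - 24 ≡ 17. → (4, 17)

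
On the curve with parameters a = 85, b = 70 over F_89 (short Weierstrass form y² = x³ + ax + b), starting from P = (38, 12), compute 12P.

Double-and-add on 12 = (1100)₂. Start with P = (38, 12) for the leading 1-bit.
double: tangent at (38, 12): λ = (3·38² + 85)/(2·12) ≡ 56/24. 24⁻¹ ≡ 26 (mod 89), so λ ≡ 56·26 ≡ 32.
  x = λ² - 38 - 38 = 1024 - 76 ≡ 58; y = λ·(38 - 58) - 12 ≡ 60. → (58, 60)
add P: (58, 60) + (38, 12). λ = (12 - 60)/(38 - 58) ≡ 41/69 mod 89. 69⁻¹ ≡ 40 (mod 89) since 69·40 = 2760 ≡ 1, so λ ≡ 38.
  x = λ² - 58 - 38 = 1444 - 96 ≡ 13; y = λ·(58 - 13) - 60 ≡ 48. → (13, 48)
double: tangent at (13, 48): λ = (3·13² + 85)/(2·48) ≡ 58/7. 7⁻¹ ≡ 51 (mod 89) since 7·51 = 357 ≡ 1, so λ ≡ 58·51 ≡ 21.
  x = λ² - 13 - 13 = 441 - 26 ≡ 59; y = λ·(13 - 59) - 48 ≡ 54. → (59, 54)
double: tangent at (59, 54): λ = (3·59² + 85)/(2·54) ≡ 26/19. 19⁻¹ ≡ 75 (mod 89) since 19·75 = 1425 ≡ 1, so λ ≡ 26·75 ≡ 81.
  x = λ² - 59 - 59 = 6561 - 118 ≡ 35; y = λ·(59 - 35) - 54 ≡ 21. → (35, 21)

(35, 21)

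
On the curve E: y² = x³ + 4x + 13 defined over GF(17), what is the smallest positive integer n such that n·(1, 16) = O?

2P: tangent at (1, 16): λ = (3·1² + 4)/(2·16) ≡ 7/15. 15⁻¹ ≡ 8 (mod 17), so λ ≡ 7·8 ≡ 5.
  x = λ² - 1 - 1 = 25 - 2 ≡ 6; y = λ·(1 - 6) - 16 ≡ 10. → (6, 10)
3P: (6, 10) + (1, 16). λ = (16 - 10)/(1 - 6) ≡ 6/12 mod 17. 12⁻¹ ≡ 10 (mod 17), so λ ≡ 9.
  x = λ² - 6 - 1 = 81 - 7 ≡ 6; y = λ·(6 - 6) - 10 ≡ 7. → (6, 7)
4P: (6, 7) + (1, 16). λ = (16 - 7)/(1 - 6) ≡ 9/12 mod 17. 12⁻¹ ≡ 10 (mod 17), so λ ≡ 5.
  x = λ² - 6 - 1 = 25 - 7 ≡ 1; y = λ·(6 - 1) - 7 ≡ 1. → (1, 1)
5P: (1, 1) + (1, 16): same x and y₁ ≡ -y₂, so the sum is O.
5P = O, so the order is 5.

5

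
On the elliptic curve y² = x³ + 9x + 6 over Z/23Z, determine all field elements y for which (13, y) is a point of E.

x³ + 9x + 6 = 2320 ≡ 20 (mod 23).
20 is a non-residue mod 23; no y exists.

none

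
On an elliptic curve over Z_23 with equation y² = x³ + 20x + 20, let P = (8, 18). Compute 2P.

tangent at (8, 18): λ = (3·8² + 20)/(2·18) ≡ 5/13. 13⁻¹ ≡ 16 (mod 23) since 13·16 = 208 ≡ 1, so λ ≡ 5·16 ≡ 11.
  x = λ² - 8 - 8 = 121 - 16 ≡ 13; y = λ·(8 - 13) - 18 ≡ 19. → (13, 19)

(13, 19)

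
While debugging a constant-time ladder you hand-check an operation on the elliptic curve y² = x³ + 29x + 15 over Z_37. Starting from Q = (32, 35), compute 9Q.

Double-and-add on 9 = (1001)₂. Start with Q = (32, 35) for the leading 1-bit.
double: tangent at (32, 35): λ = (3·32² + 29)/(2·35) ≡ 30/33. 33⁻¹ ≡ 9 (mod 37), so λ ≡ 30·9 ≡ 11.
  x = λ² - 32 - 32 = 121 - 64 ≡ 20; y = λ·(32 - 20) - 35 ≡ 23. → (20, 23)
double: tangent at (20, 23): λ = (3·20² + 29)/(2·23) ≡ 8/9. 9⁻¹ ≡ 33 (mod 37) since 9·33 = 297 ≡ 1, so λ ≡ 8·33 ≡ 5.
  x = λ² - 20 - 20 = 25 - 40 ≡ 22; y = λ·(20 - 22) - 23 ≡ 4. → (22, 4)
double: tangent at (22, 4): λ = (3·22² + 29)/(2·4) ≡ 1/8. 8⁻¹ ≡ 14 (mod 37), so λ ≡ 1·14 ≡ 14.
  x = λ² - 22 - 22 = 196 - 44 ≡ 4; y = λ·(22 - 4) - 4 ≡ 26. → (4, 26)
add Q: (4, 26) + (32, 35). λ = (35 - 26)/(32 - 4) ≡ 9/28 mod 37. 28⁻¹ ≡ 4 (mod 37), so λ ≡ 36.
  x = λ² - 4 - 32 = 1296 - 36 ≡ 2; y = λ·(4 - 2) - 26 ≡ 9. → (2, 9)

(2, 9)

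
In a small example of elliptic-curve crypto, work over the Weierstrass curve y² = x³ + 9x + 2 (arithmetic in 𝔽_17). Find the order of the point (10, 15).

6

2P: tangent at (10, 15): λ = (3·10² + 9)/(2·15) ≡ 3/13. 13⁻¹ ≡ 4 (mod 17), so λ ≡ 3·4 ≡ 12.
  x = λ² - 10 - 10 = 144 - 20 ≡ 5; y = λ·(10 - 5) - 15 ≡ 11. → (5, 11)
3P: (5, 11) + (10, 15). λ = (15 - 11)/(10 - 5) ≡ 4/5 mod 17. 5⁻¹ ≡ 7 (mod 17), so λ ≡ 11.
  x = λ² - 5 - 10 = 121 - 15 ≡ 4; y = λ·(5 - 4) - 11 ≡ 0. → (4, 0)
4P: (4, 0) + (10, 15). λ = (15 - 0)/(10 - 4) ≡ 15/6 mod 17. 6⁻¹ ≡ 3 (mod 17), so λ ≡ 11.
  x = λ² - 4 - 10 = 121 - 14 ≡ 5; y = λ·(4 - 5) - 0 ≡ 6. → (5, 6)
5P: (5, 6) + (10, 15). λ = (15 - 6)/(10 - 5) ≡ 9/5 mod 17. 5⁻¹ ≡ 7 (mod 17), so λ ≡ 12.
  x = λ² - 5 - 10 = 144 - 15 ≡ 10; y = λ·(5 - 10) - 6 ≡ 2. → (10, 2)
6P: (10, 2) + (10, 15): same x and y₁ ≡ -y₂, so the sum is O.
6P = O, so the order is 6.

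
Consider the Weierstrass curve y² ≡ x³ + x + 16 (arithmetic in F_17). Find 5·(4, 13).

Write Q = (4, 13).
Repeated addition: build up to 5Q.
2Q: tangent at (4, 13): λ = (3·4² + 1)/(2·13) ≡ 15/9. 9⁻¹ ≡ 2 (mod 17) since 9·2 = 18 ≡ 1, so λ ≡ 15·2 ≡ 13.
  x = λ² - 4 - 4 = 169 - 8 ≡ 8; y = λ·(4 - 8) - 13 ≡ 3. → (8, 3)
3Q: (8, 3) + (4, 13). λ = (13 - 3)/(4 - 8) ≡ 10/13 mod 17. 13⁻¹ ≡ 4 (mod 17), so λ ≡ 6.
  x = λ² - 8 - 4 = 36 - 12 ≡ 7; y = λ·(8 - 7) - 3 ≡ 3. → (7, 3)
4Q: (7, 3) + (4, 13). λ = (13 - 3)/(4 - 7) ≡ 10/14 mod 17. 14⁻¹ ≡ 11 (mod 17) since 14·11 = 154 ≡ 1, so λ ≡ 8.
  x = λ² - 7 - 4 = 64 - 11 ≡ 2; y = λ·(7 - 2) - 3 ≡ 3. → (2, 3)
5Q: (2, 3) + (4, 13). λ = (13 - 3)/(4 - 2) ≡ 10/2 mod 17. 2⁻¹ ≡ 9 (mod 17), so λ ≡ 5.
  x = λ² - 2 - 4 = 25 - 6 ≡ 2; y = λ·(2 - 2) - 3 ≡ 14. → (2, 14)

(2, 14)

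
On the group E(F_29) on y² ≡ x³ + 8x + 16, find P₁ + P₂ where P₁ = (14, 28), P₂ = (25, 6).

(14, 28) + (25, 6). λ = (6 - 28)/(25 - 14) ≡ 7/11 mod 29. 11⁻¹ ≡ 8 (mod 29), so λ ≡ 27.
  x = λ² - 14 - 25 = 729 - 39 ≡ 23; y = λ·(14 - 23) - 28 ≡ 19. → (23, 19)

(23, 19)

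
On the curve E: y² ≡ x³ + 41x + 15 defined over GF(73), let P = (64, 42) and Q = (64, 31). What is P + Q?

The two points share x = 64 and their y-coordinates satisfy 42 + 31 ≡ 0 (mod 73), so they are inverses. Their sum is the point at infinity.

O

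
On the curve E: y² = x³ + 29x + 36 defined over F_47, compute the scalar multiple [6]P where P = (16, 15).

(5, 27)

Repeated addition: build up to 6P.
2P: tangent at (16, 15): λ = (3·16² + 29)/(2·15) ≡ 45/30. 30⁻¹ ≡ 11 (mod 47), so λ ≡ 45·11 ≡ 25.
  x = λ² - 16 - 16 = 625 - 32 ≡ 29; y = λ·(16 - 29) - 15 ≡ 36. → (29, 36)
3P: (29, 36) + (16, 15). λ = (15 - 36)/(16 - 29) ≡ 26/34 mod 47. 34⁻¹ ≡ 18 (mod 47) since 34·18 = 612 ≡ 1, so λ ≡ 45.
  x = λ² - 29 - 16 = 2025 - 45 ≡ 6; y = λ·(29 - 6) - 36 ≡ 12. → (6, 12)
4P: (6, 12) + (16, 15). λ = (15 - 12)/(16 - 6) ≡ 3/10 mod 47. 10⁻¹ ≡ 33 (mod 47) since 10·33 = 330 ≡ 1, so λ ≡ 5.
  x = λ² - 6 - 16 = 25 - 22 ≡ 3; y = λ·(6 - 3) - 12 ≡ 3. → (3, 3)
5P: (3, 3) + (16, 15). λ = (15 - 3)/(16 - 3) ≡ 12/13 mod 47. 13⁻¹ ≡ 29 (mod 47) since 13·29 = 377 ≡ 1, so λ ≡ 19.
  x = λ² - 3 - 16 = 361 - 19 ≡ 13; y = λ·(3 - 13) - 3 ≡ 42. → (13, 42)
6P: (13, 42) + (16, 15). λ = (15 - 42)/(16 - 13) ≡ 20/3 mod 47. 3⁻¹ ≡ 16 (mod 47), so λ ≡ 38.
  x = λ² - 13 - 16 = 1444 - 29 ≡ 5; y = λ·(13 - 5) - 42 ≡ 27. → (5, 27)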